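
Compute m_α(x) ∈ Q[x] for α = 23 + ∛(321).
m_α(x) = x^3 - 69x^2 + 1587x - 12488

Set β = α - 23 = ∛(321), so β^3 = 321. Then (α - 23)^3 - 321 = 0, i.e. α is a root of g(x) = (x - 23)^3 - 321 = x^3 - 69x^2 + 1587x - 12488. Since g(x) = h(x - 23) where h(x) = x^3 - 321, and h is irreducible over Q (because 321 is not a perfect cube, so h has no rational root, and a monic cubic with no rational root is irreducible), g is also irreducible (irreducibility is preserved under the substitution x → x - 23). Hence m_α(x) = x^3 - 69x^2 + 1587x - 12488.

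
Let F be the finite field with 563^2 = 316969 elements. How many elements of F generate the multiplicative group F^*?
There are φ(316968) = 103040 primitive elements

F_q^* is cyclic of order q - 1 = 316968. A cyclic group of order m has exactly φ(m) generators. Here m = 316968 = 2^3 · 3 · 47 · 281, so the number of primitive elements is φ(316968) = 103040.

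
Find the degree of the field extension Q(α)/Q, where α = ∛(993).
[Q(α):Q] = 3

The minimal polynomial of α is x^3 - 993, irreducible over Q since 993 is not a perfect cube (so x^3 - 993 has no rational root). Hence [Q(α):Q] = deg(m_α) = 3.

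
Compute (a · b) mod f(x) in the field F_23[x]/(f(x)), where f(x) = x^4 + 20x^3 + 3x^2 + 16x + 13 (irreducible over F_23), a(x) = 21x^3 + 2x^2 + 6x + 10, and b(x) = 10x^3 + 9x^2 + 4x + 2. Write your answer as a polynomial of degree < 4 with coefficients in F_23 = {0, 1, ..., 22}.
a · b ≡ 14x^3 + 12x^2 + 15x + 17 (mod f(x))

Multiply in F_23[x]: a(x)·b(x) = (21x^3 + 2x^2 + 6x + 10)·(10x^3 + 9x^2 + 4x + 2) = 3x^6 + 2x^5 + x^4 + 20x^3 + 3x^2 + 6x + 20. This has degree ≥ 4, so divide by f(x) over F_23: 3x^6 + 2x^5 + x^4 + 20x^3 + 3x^2 + 6x + 20 = (3x^2 + 11x + 2)·(x^4 + 20x^3 + 3x^2 + 16x + 13) + (14x^3 + 12x^2 + 15x + 17). Hence a·b ≡ 14x^3 + 12x^2 + 15x + 17 (mod f). (F_23[x]/(f) is a field with 23^4 = 279841 elements since f is irreducible of degree 4.)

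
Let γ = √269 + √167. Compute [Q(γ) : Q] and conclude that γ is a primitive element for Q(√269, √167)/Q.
[Q(γ) : Q] = 4 (equivalently, Q(γ) = Q(√269, √167))

Obviously Q(γ) ⊆ Q(√269, √167), and [Q(√269, √167):Q] = 4 (since 269, 167 are distinct squarefree integers > 1 with 44923 not a perfect square). To show equality we compute the minimal polynomial of γ. From γ = √269 + √167: γ^2 = 269 + 2√(44923) + 167 = 436 + 2√(44923), so γ^2 - 436 = 2√(44923); squaring, (γ^2 - 436)^2 = 4·44923, i.e. γ^4 - 872γ^2 + 190096 - 179692 = 0, i.e. γ^4 - 872γ^2 + 10404 = 0. So γ is a root of x^4 - 872x^2 + 10404. This polynomial is irreducible over Q: it has no rational root (each ±√269 ± √167 is irrational), and any factorization into two quadratics over Q would force √(44923) ∈ Q (pairing opposite roots) or √269, √167 ∈ Q (other pairings), all impossible. Hence [Q(γ):Q] = 4 = [Q(√269, √167):Q], so Q(γ) = Q(√269, √167).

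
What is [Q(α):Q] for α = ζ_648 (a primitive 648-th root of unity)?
[Q(α):Q] = 216

The minimal polynomial of ζ_648 over Q is the 648-th cyclotomic polynomial Φ_648(x), which is irreducible over Q and has degree φ(648) = 216. Hence [Q(α):Q] = φ(648) = 216.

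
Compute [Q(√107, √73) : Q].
[Q(√107, √73) : Q] = 4

[Q(√107):Q] = 2 (min poly x^2 - 107, irreducible since 107 is squarefree > 1). For the top step, suppose √73 ∈ Q(√107), say √73 = c + d√107 with c, d ∈ Q. Squaring: 73 = c^2 + 107d^2 + 2cd√107. Since √107 ∉ Q this forces 2cd = 0. If d = 0 then √73 = c ∈ Q, contradicting 73 squarefree > 1. If c = 0 then 73 = 107d^2, so 107·73 = (107d)^2 is a perfect square in Q — but 107·73 = 7811 is not a perfect square (since 107 and 73 are distinct squarefree integers). Contradiction. Hence √73 ∉ Q(√107), so x^2 - 73 stays irreducible over Q(√107) and [Q(√107, √73) : Q(√107)] = 2. By the tower law, [Q(√107, √73) : Q] = 2 · 2 = 4.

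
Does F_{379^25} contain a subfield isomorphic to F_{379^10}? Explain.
No: F_{379^10} is not a subfield of F_{379^25}

F_{p^m} embeds in F_{p^n} iff m | n. Here 10 ∤ 25 (since 25 = 2·10 + 5 with remainder 5 ≠ 0), so F_{379^10} is not a subfield of F_{379^25}. Equivalently: if it were, the tower law would give 10 = [F_{379^10}:F_379] dividing [F_{379^25}:F_379] = 25, contradiction.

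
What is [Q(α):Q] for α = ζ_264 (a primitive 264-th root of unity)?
[Q(α):Q] = 80

The minimal polynomial of ζ_264 over Q is the 264-th cyclotomic polynomial Φ_264(x), which is irreducible over Q and has degree φ(264) = 80. Hence [Q(α):Q] = φ(264) = 80.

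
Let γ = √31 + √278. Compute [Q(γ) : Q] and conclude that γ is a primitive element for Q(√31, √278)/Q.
[Q(γ) : Q] = 4 (equivalently, Q(γ) = Q(√31, √278))

Obviously Q(γ) ⊆ Q(√31, √278), and [Q(√31, √278):Q] = 4 (since 31, 278 are distinct squarefree integers > 1 with 8618 not a perfect square). To show equality we compute the minimal polynomial of γ. From γ = √31 + √278: γ^2 = 31 + 2√(8618) + 278 = 309 + 2√(8618), so γ^2 - 309 = 2√(8618); squaring, (γ^2 - 309)^2 = 4·8618, i.e. γ^4 - 618γ^2 + 95481 - 34472 = 0, i.e. γ^4 - 618γ^2 + 61009 = 0. So γ is a root of x^4 - 618x^2 + 61009. This polynomial is irreducible over Q: it has no rational root (each ±√31 ± √278 is irrational), and any factorization into two quadratics over Q would force √(8618) ∈ Q (pairing opposite roots) or √31, √278 ∈ Q (other pairings), all impossible. Hence [Q(γ):Q] = 4 = [Q(√31, √278):Q], so Q(γ) = Q(√31, √278).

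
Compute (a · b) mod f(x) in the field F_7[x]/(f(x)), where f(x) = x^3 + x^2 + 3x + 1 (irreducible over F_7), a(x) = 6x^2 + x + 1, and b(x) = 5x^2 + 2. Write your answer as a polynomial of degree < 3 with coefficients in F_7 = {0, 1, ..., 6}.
a · b ≡ x^2 + 5x + 6 (mod f(x))

Multiply in F_7[x]: a(x)·b(x) = (6x^2 + x + 1)·(5x^2 + 2) = 2x^4 + 5x^3 + 3x^2 + 2x + 2. This has degree ≥ 3, so divide by f(x) over F_7: 2x^4 + 5x^3 + 3x^2 + 2x + 2 = (2x + 3)·(x^3 + x^2 + 3x + 1) + (x^2 + 5x + 6). Hence a·b ≡ x^2 + 5x + 6 (mod f). (F_7[x]/(f) is a field with 7^3 = 343 elements since f is irreducible of degree 3.)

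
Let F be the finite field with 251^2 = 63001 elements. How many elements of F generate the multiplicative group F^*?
There are φ(63000) = 14400 primitive elements

F_q^* is cyclic of order q - 1 = 63000. A cyclic group of order m has exactly φ(m) generators. Here m = 63000 = 2^3 · 3^2 · 5^3 · 7, so the number of primitive elements is φ(63000) = 14400.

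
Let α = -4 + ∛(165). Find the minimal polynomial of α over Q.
m_α(x) = x^3 + 12x^2 + 48x - 101

Set β = α + 4 = ∛(165), so β^3 = 165. Then (α + 4)^3 - 165 = 0, i.e. α is a root of g(x) = (x + 4)^3 - 165 = x^3 + 12x^2 + 48x - 101. Since g(x) = h(x + 4) where h(x) = x^3 - 165, and h is irreducible over Q (because 165 is not a perfect cube, so h has no rational root, and a monic cubic with no rational root is irreducible), g is also irreducible (irreducibility is preserved under the substitution x → x + 4). Hence m_α(x) = x^3 + 12x^2 + 48x - 101.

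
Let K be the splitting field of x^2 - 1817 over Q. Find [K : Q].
[K : Q] = 2

f(x) = x^2 - 1817 factors as (x - √1817)(x + √1817). The splitting field is K = Q(√1817). Since 1817 is squarefree and > 1, it is not a perfect square, so x^2 - 1817 is irreducible over Q and [Q(√1817) : Q] = 2. Hence [K : Q] = 2.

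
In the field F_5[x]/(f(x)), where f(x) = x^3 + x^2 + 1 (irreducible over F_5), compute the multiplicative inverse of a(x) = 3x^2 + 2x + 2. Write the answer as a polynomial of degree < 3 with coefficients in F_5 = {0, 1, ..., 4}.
a(x)^(-1) ≡ 4x^2 + 1 (mod f(x))

Since f is irreducible over F_5, F_5[x]/(f) is a field and a(x) ≠ 0 has an inverse. Apply the extended Euclidean algorithm to f(x) and a(x) in F_5[x]: f(x) = (2x + 4)·a(x) + (3x + 3);  a(x) = (x + 3)·(3x + 3) + (3). The last nonzero remainder is the constant 3 = gcd(f, a) in F_5. Back-substituting through the division chain expresses 3 = s(x)·a(x) + t(x)·f(x) with s(x) ≡ 2x^2 + 3 (mod f), so (2x^2 + 3)·a(x) ≡ 3 (mod f). Multiplying by 3^(-1) ≡ 2 in F_5 gives a(x)^(-1) ≡ 2·(2x^2 + 3) ≡ 4x^2 + 1 (mod f). Check: (3x^2 + 2x + 2)·(4x^2 + 1) = 2x^4 + 3x^3 + x^2 + 2x + 2 ≡ 1 (mod x^3 + x^2 + 1).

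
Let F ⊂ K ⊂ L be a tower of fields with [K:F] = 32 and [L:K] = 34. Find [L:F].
[L:F] = 1088

The tower law says that for any tower of field extensions F ⊂ K ⊂ L with finite degrees, [L:F] = [L:K] · [K:F]. Here this gives [L:F] = 34 · 32 = 1088.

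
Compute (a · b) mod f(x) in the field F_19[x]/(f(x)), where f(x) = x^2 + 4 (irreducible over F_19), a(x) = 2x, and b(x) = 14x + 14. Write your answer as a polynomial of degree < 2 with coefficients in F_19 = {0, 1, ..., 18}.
a · b ≡ 9x + 2 (mod f(x))

Multiply in F_19[x]: a(x)·b(x) = (2x)·(14x + 14) = 9x^2 + 9x. This has degree ≥ 2, so divide by f(x) over F_19: 9x^2 + 9x = (9)·(x^2 + 4) + (9x + 2). Hence a·b ≡ 9x + 2 (mod f). (F_19[x]/(f) is a field with 19^2 = 361 elements since f is irreducible of degree 2.)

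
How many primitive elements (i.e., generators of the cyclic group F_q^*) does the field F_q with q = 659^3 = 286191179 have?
There are φ(286191178) = 110806272 primitive elements

F_q^* is cyclic of order q - 1 = 286191178. A cyclic group of order m has exactly φ(m) generators. Here m = 286191178 = 2 · 7 · 13 · 47 · 33457, so the number of primitive elements is φ(286191178) = 110806272.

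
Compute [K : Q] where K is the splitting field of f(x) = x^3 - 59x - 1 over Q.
[K : Q] = 6

By the rational root test, any rational root of the monic integer polynomial f(x) = x^3 - 59x - 1 must be an integer dividing the constant term -1, i.e. one of ±{1}. Evaluating: f(1) = -59, f(-1) = 57; none is 0, so f has no rational root and is therefore irreducible over Q (a cubic with no linear factor over a field is irreducible). For an irreducible cubic, the Galois group is A_3 or S_3 according as the discriminant disc(f) = -4a^3 - 27b^2 = -4·(-59)^3 - 27·(-1)^2 = 821489 is or is not a square in Q. Here disc(f) = 821489 is not a perfect square in Q, so the Galois group of f over Q is not contained in A_3 and must be all of S_3. The splitting field has degree |S_3| = 6 over Q, so [K : Q] = 6.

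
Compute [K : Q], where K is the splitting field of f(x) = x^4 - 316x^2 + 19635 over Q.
[K : Q] = 4

Solving the quadratic in x^2: x^2 = (316 ± √(316^2 - 4·19635))/2 = (316 ± √21316)/2 = (316 ± 146)/2, giving x^2 = 85 or x^2 = 231. So f(x) = (x^2 - 85)(x^2 - 231) and the roots of f are ±√85, ±√231. Hence the splitting field is K = Q(√85, √231). Since 85 and 231 are distinct squarefree integers > 1, their product 19635 is not a perfect square, so √231 ∉ Q(√85). By the tower law [K:Q] = [Q(√85,√231):Q(√85)] · [Q(√85):Q] = 2 · 2 = 4.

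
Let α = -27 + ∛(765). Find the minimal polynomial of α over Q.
m_α(x) = x^3 + 81x^2 + 2187x + 18918

Set β = α + 27 = ∛(765), so β^3 = 765. Then (α + 27)^3 - 765 = 0, i.e. α is a root of g(x) = (x + 27)^3 - 765 = x^3 + 81x^2 + 2187x + 18918. Since g(x) = h(x + 27) where h(x) = x^3 - 765, and h is irreducible over Q (because 765 is not a perfect cube, so h has no rational root, and a monic cubic with no rational root is irreducible), g is also irreducible (irreducibility is preserved under the substitution x → x + 27). Hence m_α(x) = x^3 + 81x^2 + 2187x + 18918.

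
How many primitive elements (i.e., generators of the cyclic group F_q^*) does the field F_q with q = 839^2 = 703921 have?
There are φ(703920) = 160512 primitive elements

F_q^* is cyclic of order q - 1 = 703920. A cyclic group of order m has exactly φ(m) generators. Here m = 703920 = 2^4 · 3 · 5 · 7 · 419, so the number of primitive elements is φ(703920) = 160512.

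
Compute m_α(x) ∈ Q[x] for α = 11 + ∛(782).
m_α(x) = x^3 - 33x^2 + 363x - 2113

Set β = α - 11 = ∛(782), so β^3 = 782. Then (α - 11)^3 - 782 = 0, i.e. α is a root of g(x) = (x - 11)^3 - 782 = x^3 - 33x^2 + 363x - 2113. Since g(x) = h(x - 11) where h(x) = x^3 - 782, and h is irreducible over Q (because 782 is not a perfect cube, so h has no rational root, and a monic cubic with no rational root is irreducible), g is also irreducible (irreducibility is preserved under the substitution x → x - 11). Hence m_α(x) = x^3 - 33x^2 + 363x - 2113.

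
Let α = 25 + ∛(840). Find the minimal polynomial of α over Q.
m_α(x) = x^3 - 75x^2 + 1875x - 16465

Set β = α - 25 = ∛(840), so β^3 = 840. Then (α - 25)^3 - 840 = 0, i.e. α is a root of g(x) = (x - 25)^3 - 840 = x^3 - 75x^2 + 1875x - 16465. Since g(x) = h(x - 25) where h(x) = x^3 - 840, and h is irreducible over Q (because 840 is not a perfect cube, so h has no rational root, and a monic cubic with no rational root is irreducible), g is also irreducible (irreducibility is preserved under the substitution x → x - 25). Hence m_α(x) = x^3 - 75x^2 + 1875x - 16465.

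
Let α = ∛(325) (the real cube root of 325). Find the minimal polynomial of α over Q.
m_α(x) = x^3 - 325

α satisfies α^3 = 325, so x^3 - 325 annihilates α. By the rational root test, a rational root p/q (in lowest terms) of x^3 - 325 would satisfy p^3 = 325 q^3, forcing q = 1 and p^3 = 325; but 325 is not a perfect cube, contradiction. A monic cubic over Q with no rational root is irreducible (any nontrivial factorization would include a linear factor). Hence x^3 - 325 is the minimal polynomial of α, and in particular [Q(α):Q] = 3.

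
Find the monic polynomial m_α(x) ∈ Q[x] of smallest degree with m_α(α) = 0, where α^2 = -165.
m_α(x) = x^2 + 165

α satisfies α^2 + 165 = 0, so x^2 + 165 annihilates α. Since d = -165 is squarefree and ≠ 1, it is not a perfect square in Q, so x^2 + 165 has no rational root and is therefore irreducible over Q (a degree-2 polynomial over a field is irreducible iff it has no root). Hence m_α(x) = x^2 + 165.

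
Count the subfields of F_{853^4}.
F_{853^4} has 3 subfields

The subfields of F_{p^n} are exactly the fields F_{p^d} for d | n (each is the fixed field of the unique index-d subgroup of Gal(F_{p^n}/F_p) ≅ Z/nZ). The divisors of n = 4 are {1, 2, 4}, giving 3 subfields: F_{853^1}, F_{853^2}, F_{853^4}.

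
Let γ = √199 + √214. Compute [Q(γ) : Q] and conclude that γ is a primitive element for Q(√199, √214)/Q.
[Q(γ) : Q] = 4 (equivalently, Q(γ) = Q(√199, √214))

Obviously Q(γ) ⊆ Q(√199, √214), and [Q(√199, √214):Q] = 4 (since 199, 214 are distinct squarefree integers > 1 with 42586 not a perfect square). To show equality we compute the minimal polynomial of γ. From γ = √199 + √214: γ^2 = 199 + 2√(42586) + 214 = 413 + 2√(42586), so γ^2 - 413 = 2√(42586); squaring, (γ^2 - 413)^2 = 4·42586, i.e. γ^4 - 826γ^2 + 170569 - 170344 = 0, i.e. γ^4 - 826γ^2 + 225 = 0. So γ is a root of x^4 - 826x^2 + 225. This polynomial is irreducible over Q: it has no rational root (each ±√199 ± √214 is irrational), and any factorization into two quadratics over Q would force √(42586) ∈ Q (pairing opposite roots) or √199, √214 ∈ Q (other pairings), all impossible. Hence [Q(γ):Q] = 4 = [Q(√199, √214):Q], so Q(γ) = Q(√199, √214).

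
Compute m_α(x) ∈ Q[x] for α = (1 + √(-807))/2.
m_α(x) = x^2 - x + 202

From 2α - 1 = √(-807), squaring gives (2α - 1)^2 = -807, i.e. 4α^2 - 4α + 1 = -807, so α^2 - α + (1 + 807)/4 = 0. Since -807 ≡ 1 (mod 4), (1 + 807)/4 = 202 ∈ Z. The polynomial x^2 - x + 202 has discriminant 1 - 4·(202) = -807, which is not a perfect square in Q (d = -807 is squarefree and ≠ 1), so x^2 - x + 202 is irreducible over Q. It is the minimal polynomial of α.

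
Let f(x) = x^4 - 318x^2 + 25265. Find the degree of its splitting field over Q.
[K : Q] = 4

Solving the quadratic in x^2: x^2 = (318 ± √(318^2 - 4·25265))/2 = (318 ± √64)/2 = (318 ± 8)/2, giving x^2 = 163 or x^2 = 155. So f(x) = (x^2 - 163)(x^2 - 155) and the roots of f are ±√163, ±√155. Hence the splitting field is K = Q(√163, √155). Since 163 and 155 are distinct squarefree integers > 1, their product 25265 is not a perfect square, so √155 ∉ Q(√163). By the tower law [K:Q] = [Q(√163,√155):Q(√163)] · [Q(√163):Q] = 2 · 2 = 4.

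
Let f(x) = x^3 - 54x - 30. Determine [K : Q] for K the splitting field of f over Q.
[K : Q] = 6

By the rational root test, any rational root of the monic integer polynomial f(x) = x^3 - 54x - 30 must be an integer dividing the constant term -30, i.e. one of ±{1, 2, 3, 5, 6, 10, 15, 30}. Evaluating: f(1) = -83, f(-1) = 23, f(2) = -130, f(-2) = 70, f(3) = -165, f(-3) = 105, f(5) = -175, f(-5) = 115, f(6) = -138, f(-6) = 78, f(10) = 430, f(-10) = -490, f(15) = 2535, f(-15) = -2595, f(30) = 25350, f(-30) = -25410; none is 0, so f has no rational root and is therefore irreducible over Q (a cubic with no linear factor over a field is irreducible). For an irreducible cubic, the Galois group is A_3 or S_3 according as the discriminant disc(f) = -4a^3 - 27b^2 = -4·(-54)^3 - 27·(-30)^2 = 605556 is or is not a square in Q. Here disc(f) = 605556 is not a perfect square in Q, so the Galois group of f over Q is not contained in A_3 and must be all of S_3. The splitting field has degree |S_3| = 6 over Q, so [K : Q] = 6.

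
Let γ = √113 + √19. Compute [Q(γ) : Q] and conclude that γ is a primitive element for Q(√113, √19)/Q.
[Q(γ) : Q] = 4 (equivalently, Q(γ) = Q(√113, √19))

Obviously Q(γ) ⊆ Q(√113, √19), and [Q(√113, √19):Q] = 4 (since 113, 19 are distinct squarefree integers > 1 with 2147 not a perfect square). To show equality we compute the minimal polynomial of γ. From γ = √113 + √19: γ^2 = 113 + 2√(2147) + 19 = 132 + 2√(2147), so γ^2 - 132 = 2√(2147); squaring, (γ^2 - 132)^2 = 4·2147, i.e. γ^4 - 264γ^2 + 17424 - 8588 = 0, i.e. γ^4 - 264γ^2 + 8836 = 0. So γ is a root of x^4 - 264x^2 + 8836. This polynomial is irreducible over Q: it has no rational root (each ±√113 ± √19 is irrational), and any factorization into two quadratics over Q would force √(2147) ∈ Q (pairing opposite roots) or √113, √19 ∈ Q (other pairings), all impossible. Hence [Q(γ):Q] = 4 = [Q(√113, √19):Q], so Q(γ) = Q(√113, √19).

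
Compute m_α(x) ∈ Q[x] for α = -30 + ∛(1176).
m_α(x) = x^3 + 90x^2 + 2700x + 25824

Set β = α + 30 = ∛(1176), so β^3 = 1176. Then (α + 30)^3 - 1176 = 0, i.e. α is a root of g(x) = (x + 30)^3 - 1176 = x^3 + 90x^2 + 2700x + 25824. Since g(x) = h(x + 30) where h(x) = x^3 - 1176, and h is irreducible over Q (because 1176 is not a perfect cube, so h has no rational root, and a monic cubic with no rational root is irreducible), g is also irreducible (irreducibility is preserved under the substitution x → x + 30). Hence m_α(x) = x^3 + 90x^2 + 2700x + 25824.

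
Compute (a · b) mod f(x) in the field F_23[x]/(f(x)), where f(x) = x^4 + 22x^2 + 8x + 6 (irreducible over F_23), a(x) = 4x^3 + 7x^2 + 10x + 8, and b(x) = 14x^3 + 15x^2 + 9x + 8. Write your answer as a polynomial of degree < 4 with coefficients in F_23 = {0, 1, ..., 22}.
a · b ≡ 21x^3 + 15x^2 + 4x + 20 (mod f(x))

Multiply in F_23[x]: a(x)·b(x) = (4x^3 + 7x^2 + 10x + 8)·(14x^3 + 15x^2 + 9x + 8) = 10x^6 + 20x^5 + 5x^4 + 12x^3 + 13x^2 + 14x + 18. This has degree ≥ 4, so divide by f(x) over F_23: 10x^6 + 20x^5 + 5x^4 + 12x^3 + 13x^2 + 14x + 18 = (10x^2 + 20x + 15)·(x^4 + 22x^2 + 8x + 6) + (21x^3 + 15x^2 + 4x + 20). Hence a·b ≡ 21x^3 + 15x^2 + 4x + 20 (mod f). (F_23[x]/(f) is a field with 23^4 = 279841 elements since f is irreducible of degree 4.)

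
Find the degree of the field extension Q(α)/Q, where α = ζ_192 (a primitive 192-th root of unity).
[Q(α):Q] = 64

The minimal polynomial of ζ_192 over Q is the 192-th cyclotomic polynomial Φ_192(x), which is irreducible over Q and has degree φ(192) = 64. Hence [Q(α):Q] = φ(192) = 64.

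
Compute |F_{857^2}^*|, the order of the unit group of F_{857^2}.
|F_{857^2}^*| = 734448

F_{857^2} has 857^2 = 734449 elements; its multiplicative group consists of all nonzero elements, so |F_{857^2}^*| = 734449 - 1 = 734448. (It is cyclic since any finite subgroup of the multiplicative group of a field is cyclic.)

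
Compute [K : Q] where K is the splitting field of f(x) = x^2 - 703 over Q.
[K : Q] = 2

f(x) = x^2 - 703 factors as (x - √703)(x + √703). The splitting field is K = Q(√703). Since 703 is squarefree and > 1, it is not a perfect square, so x^2 - 703 is irreducible over Q and [Q(√703) : Q] = 2. Hence [K : Q] = 2.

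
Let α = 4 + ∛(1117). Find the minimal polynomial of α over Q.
m_α(x) = x^3 - 12x^2 + 48x - 1181

Set β = α - 4 = ∛(1117), so β^3 = 1117. Then (α - 4)^3 - 1117 = 0, i.e. α is a root of g(x) = (x - 4)^3 - 1117 = x^3 - 12x^2 + 48x - 1181. Since g(x) = h(x - 4) where h(x) = x^3 - 1117, and h is irreducible over Q (because 1117 is not a perfect cube, so h has no rational root, and a monic cubic with no rational root is irreducible), g is also irreducible (irreducibility is preserved under the substitution x → x - 4). Hence m_α(x) = x^3 - 12x^2 + 48x - 1181.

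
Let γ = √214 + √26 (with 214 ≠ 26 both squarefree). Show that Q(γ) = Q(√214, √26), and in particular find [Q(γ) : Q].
[Q(γ) : Q] = 4 (equivalently, Q(γ) = Q(√214, √26))

Obviously Q(γ) ⊆ Q(√214, √26), and [Q(√214, √26):Q] = 4 (since 214, 26 are distinct squarefree integers > 1 with 5564 not a perfect square). To show equality we compute the minimal polynomial of γ. From γ = √214 + √26: γ^2 = 214 + 2√(5564) + 26 = 240 + 2√(5564), so γ^2 - 240 = 2√(5564); squaring, (γ^2 - 240)^2 = 4·5564, i.e. γ^4 - 480γ^2 + 57600 - 22256 = 0, i.e. γ^4 - 480γ^2 + 35344 = 0. So γ is a root of x^4 - 480x^2 + 35344. This polynomial is irreducible over Q: it has no rational root (each ±√214 ± √26 is irrational), and any factorization into two quadratics over Q would force √(5564) ∈ Q (pairing opposite roots) or √214, √26 ∈ Q (other pairings), all impossible. Hence [Q(γ):Q] = 4 = [Q(√214, √26):Q], so Q(γ) = Q(√214, √26).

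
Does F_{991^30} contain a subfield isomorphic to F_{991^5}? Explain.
Yes: F_{991^5} is a subfield of F_{991^30}

F_{p^m} embeds in F_{p^n} iff m | n (since F_{p^n} is the splitting field of x^(p^n) - x, and F_{p^m} ⊂ F_{p^n} forces p^n to be a power of p^m, i.e. m | n; conversely if m | n then every root of x^(p^m) - x is a root of x^(p^n) - x). Here 5 | 30 (since 30 = 6·5), so F_{991^5} is a subfield of F_{991^30}, and [F_{991^30} : F_{991^5}] = 30/5 = 6.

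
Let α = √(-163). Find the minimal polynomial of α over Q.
m_α(x) = x^2 + 163

α satisfies α^2 + 163 = 0, so x^2 + 163 annihilates α. Since d = -163 is squarefree and ≠ 1, it is not a perfect square in Q, so x^2 + 163 has no rational root and is therefore irreducible over Q (a degree-2 polynomial over a field is irreducible iff it has no root). Hence m_α(x) = x^2 + 163.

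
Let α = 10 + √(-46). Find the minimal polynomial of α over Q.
m_α(x) = x^2 - 20x + 146

From α - 10 = √(-46), squaring gives (α - 10)^2 = -46, i.e. α^2 - 20α + 100 = -46, so α^2 - 20α + 146 = 0. The discriminant of x^2 - 20x + 146 is (-20)^2 - 4·(146) = 400 - 584 = -184, and 4·(-46) is not a perfect square in Q since -46 is squarefree and ≠ 1. Hence x^2 - 20x + 146 is irreducible over Q and is the minimal polynomial of α.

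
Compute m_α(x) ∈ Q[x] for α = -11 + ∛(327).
m_α(x) = x^3 + 33x^2 + 363x + 1004

Set β = α + 11 = ∛(327), so β^3 = 327. Then (α + 11)^3 - 327 = 0, i.e. α is a root of g(x) = (x + 11)^3 - 327 = x^3 + 33x^2 + 363x + 1004. Since g(x) = h(x + 11) where h(x) = x^3 - 327, and h is irreducible over Q (because 327 is not a perfect cube, so h has no rational root, and a monic cubic with no rational root is irreducible), g is also irreducible (irreducibility is preserved under the substitution x → x + 11). Hence m_α(x) = x^3 + 33x^2 + 363x + 1004.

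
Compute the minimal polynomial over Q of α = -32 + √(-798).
m_α(x) = x^2 + 64x + 1822

From α + 32 = √(-798), squaring gives (α + 32)^2 = -798, i.e. α^2 + 64α + 1024 = -798, so α^2 + 64α + 1822 = 0. The discriminant of x^2 + 64x + 1822 is (64)^2 - 4·(1822) = 4096 - 7288 = -3192, and 4·(-798) is not a perfect square in Q since -798 is squarefree and ≠ 1. Hence x^2 + 64x + 1822 is irreducible over Q and is the minimal polynomial of α.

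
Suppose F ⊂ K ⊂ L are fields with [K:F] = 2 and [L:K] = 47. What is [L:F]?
[L:F] = 94

The tower law says that for any tower of field extensions F ⊂ K ⊂ L with finite degrees, [L:F] = [L:K] · [K:F]. Here this gives [L:F] = 47 · 2 = 94.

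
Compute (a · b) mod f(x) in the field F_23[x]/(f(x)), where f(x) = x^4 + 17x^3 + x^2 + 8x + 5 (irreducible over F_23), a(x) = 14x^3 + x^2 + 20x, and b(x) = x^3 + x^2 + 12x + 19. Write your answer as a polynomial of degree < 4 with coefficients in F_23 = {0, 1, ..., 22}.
a · b ≡ 9x^3 + 8x^2 + 12x + 19 (mod f(x))

Multiply in F_23[x]: a(x)·b(x) = (14x^3 + x^2 + 20x)·(x^3 + x^2 + 12x + 19) = 14x^6 + 15x^5 + 5x^4 + 22x^3 + 6x^2 + 12x. This has degree ≥ 4, so divide by f(x) over F_23: 14x^6 + 15x^5 + 5x^4 + 22x^3 + 6x^2 + 12x = (14x^2 + 7x + 10)·(x^4 + 17x^3 + x^2 + 8x + 5) + (9x^3 + 8x^2 + 12x + 19). Hence a·b ≡ 9x^3 + 8x^2 + 12x + 19 (mod f). (F_23[x]/(f) is a field with 23^4 = 279841 elements since f is irreducible of degree 4.)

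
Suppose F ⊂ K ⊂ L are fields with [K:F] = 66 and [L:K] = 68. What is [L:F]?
[L:F] = 4488

The tower law says that for any tower of field extensions F ⊂ K ⊂ L with finite degrees, [L:F] = [L:K] · [K:F]. Here this gives [L:F] = 68 · 66 = 4488.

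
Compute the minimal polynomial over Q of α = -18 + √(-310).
m_α(x) = x^2 + 36x + 634

From α + 18 = √(-310), squaring gives (α + 18)^2 = -310, i.e. α^2 + 36α + 324 = -310, so α^2 + 36α + 634 = 0. The discriminant of x^2 + 36x + 634 is (36)^2 - 4·(634) = 1296 - 2536 = -1240, and 4·(-310) is not a perfect square in Q since -310 is squarefree and ≠ 1. Hence x^2 + 36x + 634 is irreducible over Q and is the minimal polynomial of α.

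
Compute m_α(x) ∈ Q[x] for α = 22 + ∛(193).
m_α(x) = x^3 - 66x^2 + 1452x - 10841

Set β = α - 22 = ∛(193), so β^3 = 193. Then (α - 22)^3 - 193 = 0, i.e. α is a root of g(x) = (x - 22)^3 - 193 = x^3 - 66x^2 + 1452x - 10841. Since g(x) = h(x - 22) where h(x) = x^3 - 193, and h is irreducible over Q (because 193 is not a perfect cube, so h has no rational root, and a monic cubic with no rational root is irreducible), g is also irreducible (irreducibility is preserved under the substitution x → x - 22). Hence m_α(x) = x^3 - 66x^2 + 1452x - 10841.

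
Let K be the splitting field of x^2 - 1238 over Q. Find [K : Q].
[K : Q] = 2

f(x) = x^2 - 1238 factors as (x - √1238)(x + √1238). The splitting field is K = Q(√1238). Since 1238 is squarefree and > 1, it is not a perfect square, so x^2 - 1238 is irreducible over Q and [Q(√1238) : Q] = 2. Hence [K : Q] = 2.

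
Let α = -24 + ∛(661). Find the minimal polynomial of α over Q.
m_α(x) = x^3 + 72x^2 + 1728x + 13163

Set β = α + 24 = ∛(661), so β^3 = 661. Then (α + 24)^3 - 661 = 0, i.e. α is a root of g(x) = (x + 24)^3 - 661 = x^3 + 72x^2 + 1728x + 13163. Since g(x) = h(x + 24) where h(x) = x^3 - 661, and h is irreducible over Q (because 661 is not a perfect cube, so h has no rational root, and a monic cubic with no rational root is irreducible), g is also irreducible (irreducibility is preserved under the substitution x → x + 24). Hence m_α(x) = x^3 + 72x^2 + 1728x + 13163.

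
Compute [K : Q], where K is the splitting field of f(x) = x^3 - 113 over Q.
[K : Q] = 6

The roots of x^3 - 113 are ∛113, ω∛113, ω^2∛113 where ω = e^(2πi/3) is a primitive cube root of unity, so K = Q(∛113, ω). Now [Q(∛113):Q] = 3 (since 113 is not a perfect cube, x^3 - 113 is irreducible) and [Q(ω):Q] = 2. Both 2 and 3 divide [K:Q], and [K:Q] ≤ 3·2 = 6, so [K:Q] = 6. (Equivalently: Q(∛113) ⊂ R but ω ∉ R, so [K : Q(∛113)] = 2.)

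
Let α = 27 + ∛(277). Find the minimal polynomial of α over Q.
m_α(x) = x^3 - 81x^2 + 2187x - 19960

Set β = α - 27 = ∛(277), so β^3 = 277. Then (α - 27)^3 - 277 = 0, i.e. α is a root of g(x) = (x - 27)^3 - 277 = x^3 - 81x^2 + 2187x - 19960. Since g(x) = h(x - 27) where h(x) = x^3 - 277, and h is irreducible over Q (because 277 is not a perfect cube, so h has no rational root, and a monic cubic with no rational root is irreducible), g is also irreducible (irreducibility is preserved under the substitution x → x - 27). Hence m_α(x) = x^3 - 81x^2 + 2187x - 19960.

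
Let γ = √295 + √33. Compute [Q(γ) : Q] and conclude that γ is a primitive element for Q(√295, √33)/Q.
[Q(γ) : Q] = 4 (equivalently, Q(γ) = Q(√295, √33))

Obviously Q(γ) ⊆ Q(√295, √33), and [Q(√295, √33):Q] = 4 (since 295, 33 are distinct squarefree integers > 1 with 9735 not a perfect square). To show equality we compute the minimal polynomial of γ. From γ = √295 + √33: γ^2 = 295 + 2√(9735) + 33 = 328 + 2√(9735), so γ^2 - 328 = 2√(9735); squaring, (γ^2 - 328)^2 = 4·9735, i.e. γ^4 - 656γ^2 + 107584 - 38940 = 0, i.e. γ^4 - 656γ^2 + 68644 = 0. So γ is a root of x^4 - 656x^2 + 68644. This polynomial is irreducible over Q: it has no rational root (each ±√295 ± √33 is irrational), and any factorization into two quadratics over Q would force √(9735) ∈ Q (pairing opposite roots) or √295, √33 ∈ Q (other pairings), all impossible. Hence [Q(γ):Q] = 4 = [Q(√295, √33):Q], so Q(γ) = Q(√295, √33).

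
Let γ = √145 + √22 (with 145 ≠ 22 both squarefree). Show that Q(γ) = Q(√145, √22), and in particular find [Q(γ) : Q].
[Q(γ) : Q] = 4 (equivalently, Q(γ) = Q(√145, √22))

Obviously Q(γ) ⊆ Q(√145, √22), and [Q(√145, √22):Q] = 4 (since 145, 22 are distinct squarefree integers > 1 with 3190 not a perfect square). To show equality we compute the minimal polynomial of γ. From γ = √145 + √22: γ^2 = 145 + 2√(3190) + 22 = 167 + 2√(3190), so γ^2 - 167 = 2√(3190); squaring, (γ^2 - 167)^2 = 4·3190, i.e. γ^4 - 334γ^2 + 27889 - 12760 = 0, i.e. γ^4 - 334γ^2 + 15129 = 0. So γ is a root of x^4 - 334x^2 + 15129. This polynomial is irreducible over Q: it has no rational root (each ±√145 ± √22 is irrational), and any factorization into two quadratics over Q would force √(3190) ∈ Q (pairing opposite roots) or √145, √22 ∈ Q (other pairings), all impossible. Hence [Q(γ):Q] = 4 = [Q(√145, √22):Q], so Q(γ) = Q(√145, √22).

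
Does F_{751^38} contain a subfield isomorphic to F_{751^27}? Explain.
No: F_{751^27} is not a subfield of F_{751^38}

F_{p^m} embeds in F_{p^n} iff m | n. Here 27 ∤ 38 (since 38 = 1·27 + 11 with remainder 11 ≠ 0), so F_{751^27} is not a subfield of F_{751^38}. Equivalently: if it were, the tower law would give 27 = [F_{751^27}:F_751] dividing [F_{751^38}:F_751] = 38, contradiction.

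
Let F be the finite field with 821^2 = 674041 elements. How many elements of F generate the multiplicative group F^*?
There are φ(674040) = 174080 primitive elements

F_q^* is cyclic of order q - 1 = 674040. A cyclic group of order m has exactly φ(m) generators. Here m = 674040 = 2^3 · 3 · 5 · 41 · 137, so the number of primitive elements is φ(674040) = 174080.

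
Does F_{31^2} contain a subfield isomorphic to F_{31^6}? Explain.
No: F_{31^6} is not a subfield of F_{31^2}

F_{p^m} embeds in F_{p^n} iff m | n. Here 6 ∤ 2 (since 2 = 0·6 + 2 with remainder 2 ≠ 0), so F_{31^6} is not a subfield of F_{31^2}. Equivalently: if it were, the tower law would give 6 = [F_{31^6}:F_31] dividing [F_{31^2}:F_31] = 2, contradiction.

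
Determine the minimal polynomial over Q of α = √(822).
m_α(x) = x^2 - 822

α satisfies α^2 - 822 = 0, so x^2 - 822 annihilates α. Since d = 822 is squarefree and ≠ 1, it is not a perfect square in Q, so x^2 - 822 has no rational root and is therefore irreducible over Q (a degree-2 polynomial over a field is irreducible iff it has no root). Hence m_α(x) = x^2 - 822.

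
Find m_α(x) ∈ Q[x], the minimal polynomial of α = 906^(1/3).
m_α(x) = x^3 - 906

α satisfies α^3 = 906, so x^3 - 906 annihilates α. By the rational root test, a rational root p/q (in lowest terms) of x^3 - 906 would satisfy p^3 = 906 q^3, forcing q = 1 and p^3 = 906; but 906 is not a perfect cube, contradiction. A monic cubic over Q with no rational root is irreducible (any nontrivial factorization would include a linear factor). Hence x^3 - 906 is the minimal polynomial of α, and in particular [Q(α):Q] = 3.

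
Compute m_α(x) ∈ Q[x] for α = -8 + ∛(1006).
m_α(x) = x^3 + 24x^2 + 192x - 494

Set β = α + 8 = ∛(1006), so β^3 = 1006. Then (α + 8)^3 - 1006 = 0, i.e. α is a root of g(x) = (x + 8)^3 - 1006 = x^3 + 24x^2 + 192x - 494. Since g(x) = h(x + 8) where h(x) = x^3 - 1006, and h is irreducible over Q (because 1006 is not a perfect cube, so h has no rational root, and a monic cubic with no rational root is irreducible), g is also irreducible (irreducibility is preserved under the substitution x → x + 8). Hence m_α(x) = x^3 + 24x^2 + 192x - 494.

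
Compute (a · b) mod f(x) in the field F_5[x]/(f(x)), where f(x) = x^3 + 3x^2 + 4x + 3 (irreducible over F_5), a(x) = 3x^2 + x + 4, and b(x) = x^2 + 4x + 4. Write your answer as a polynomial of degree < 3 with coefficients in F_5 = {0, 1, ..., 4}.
a · b ≡ x^2 + 4 (mod f(x))

Multiply in F_5[x]: a(x)·b(x) = (3x^2 + x + 4)·(x^2 + 4x + 4) = 3x^4 + 3x^3 + 1. This has degree ≥ 3, so divide by f(x) over F_5: 3x^4 + 3x^3 + 1 = (3x + 4)·(x^3 + 3x^2 + 4x + 3) + (x^2 + 4). Hence a·b ≡ x^2 + 4 (mod f). (F_5[x]/(f) is a field with 5^3 = 125 elements since f is irreducible of degree 3.)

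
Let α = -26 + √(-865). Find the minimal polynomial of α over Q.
m_α(x) = x^2 + 52x + 1541

From α + 26 = √(-865), squaring gives (α + 26)^2 = -865, i.e. α^2 + 52α + 676 = -865, so α^2 + 52α + 1541 = 0. The discriminant of x^2 + 52x + 1541 is (52)^2 - 4·(1541) = 2704 - 6164 = -3460, and 4·(-865) is not a perfect square in Q since -865 is squarefree and ≠ 1. Hence x^2 + 52x + 1541 is irreducible over Q and is the minimal polynomial of α.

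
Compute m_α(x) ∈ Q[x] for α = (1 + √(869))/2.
m_α(x) = x^2 - x - 217

From 2α - 1 = √(869), squaring gives (2α - 1)^2 = 869, i.e. 4α^2 - 4α + 1 = 869, so α^2 - α + (1 - 869)/4 = 0. Since 869 ≡ 1 (mod 4), (1 - 869)/4 = -217 ∈ Z. The polynomial x^2 - x - 217 has discriminant 1 - 4·(-217) = 869, which is not a perfect square in Q (d = 869 is squarefree and ≠ 1), so x^2 - x - 217 is irreducible over Q. It is the minimal polynomial of α.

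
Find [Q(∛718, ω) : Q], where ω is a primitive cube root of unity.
[Q(∛718, ω) : Q] = 6

[Q(∛718):Q] = 3 (min poly x^3 - 718, irreducible since 718 is not a perfect cube). [Q(ω):Q] = 2 (min poly x^2 + x + 1). Since Q(∛718) ⊂ R and ω ∉ R, we have ω ∉ Q(∛718), so x^2 + x + 1 remains irreducible over Q(∛718) and [Q(∛718, ω) : Q(∛718)] = 2. By the tower law, [Q(∛718, ω) : Q] = 3 · 2 = 6. (In fact Q(∛718, ω) is the splitting field of x^3 - 718 over Q.)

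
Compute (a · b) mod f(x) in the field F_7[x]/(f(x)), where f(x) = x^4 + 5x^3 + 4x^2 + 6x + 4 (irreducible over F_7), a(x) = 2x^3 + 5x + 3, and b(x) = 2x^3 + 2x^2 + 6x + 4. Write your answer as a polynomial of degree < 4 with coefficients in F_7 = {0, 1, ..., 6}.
a · b ≡ 5x^3 + 3x^2 + 6x + 4 (mod f(x))

Multiply in F_7[x]: a(x)·b(x) = (2x^3 + 5x + 3)·(2x^3 + 2x^2 + 6x + 4) = 4x^6 + 4x^5 + x^4 + 3x^3 + x^2 + 3x + 5. This has degree ≥ 4, so divide by f(x) over F_7: 4x^6 + 4x^5 + x^4 + 3x^3 + x^2 + 3x + 5 = (4x^2 + 5x + 2)·(x^4 + 5x^3 + 4x^2 + 6x + 4) + (5x^3 + 3x^2 + 6x + 4). Hence a·b ≡ 5x^3 + 3x^2 + 6x + 4 (mod f). (F_7[x]/(f) is a field with 7^4 = 2401 elements since f is irreducible of degree 4.)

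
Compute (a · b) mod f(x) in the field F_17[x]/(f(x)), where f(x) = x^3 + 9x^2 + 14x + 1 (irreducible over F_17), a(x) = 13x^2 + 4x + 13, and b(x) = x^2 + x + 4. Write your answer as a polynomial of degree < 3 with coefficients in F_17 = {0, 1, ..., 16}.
a · b ≡ 5x^2 + 5x + 16 (mod f(x))

Multiply in F_17[x]: a(x)·b(x) = (13x^2 + 4x + 13)·(x^2 + x + 4) = 13x^4 + x^2 + 12x + 1. This has degree ≥ 3, so divide by f(x) over F_17: 13x^4 + x^2 + 12x + 1 = (13x + 2)·(x^3 + 9x^2 + 14x + 1) + (5x^2 + 5x + 16). Hence a·b ≡ 5x^2 + 5x + 16 (mod f). (F_17[x]/(f) is a field with 17^3 = 4913 elements since f is irreducible of degree 3.)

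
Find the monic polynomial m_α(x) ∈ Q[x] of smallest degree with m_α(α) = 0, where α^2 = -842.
m_α(x) = x^2 + 842

α satisfies α^2 + 842 = 0, so x^2 + 842 annihilates α. Since d = -842 is squarefree and ≠ 1, it is not a perfect square in Q, so x^2 + 842 has no rational root and is therefore irreducible over Q (a degree-2 polynomial over a field is irreducible iff it has no root). Hence m_α(x) = x^2 + 842.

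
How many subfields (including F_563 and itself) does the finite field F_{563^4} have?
F_{563^4} has 3 subfields

The subfields of F_{p^n} are exactly the fields F_{p^d} for d | n (each is the fixed field of the unique index-d subgroup of Gal(F_{p^n}/F_p) ≅ Z/nZ). The divisors of n = 4 are {1, 2, 4}, giving 3 subfields: F_{563^1}, F_{563^2}, F_{563^4}.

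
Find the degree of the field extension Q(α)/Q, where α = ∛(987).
[Q(α):Q] = 3

The minimal polynomial of α is x^3 - 987, irreducible over Q since 987 is not a perfect cube (so x^3 - 987 has no rational root). Hence [Q(α):Q] = deg(m_α) = 3.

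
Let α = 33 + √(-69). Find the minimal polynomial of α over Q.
m_α(x) = x^2 - 66x + 1158

From α - 33 = √(-69), squaring gives (α - 33)^2 = -69, i.e. α^2 - 66α + 1089 = -69, so α^2 - 66α + 1158 = 0. The discriminant of x^2 - 66x + 1158 is (-66)^2 - 4·(1158) = 4356 - 4632 = -276, and 4·(-69) is not a perfect square in Q since -69 is squarefree and ≠ 1. Hence x^2 - 66x + 1158 is irreducible over Q and is the minimal polynomial of α.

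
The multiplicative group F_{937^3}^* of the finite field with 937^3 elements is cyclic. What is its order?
|F_{937^3}^*| = 822656952

F_{937^3} has 937^3 = 822656953 elements; its multiplicative group consists of all nonzero elements, so |F_{937^3}^*| = 822656953 - 1 = 822656952. (It is cyclic since any finite subgroup of the multiplicative group of a field is cyclic.)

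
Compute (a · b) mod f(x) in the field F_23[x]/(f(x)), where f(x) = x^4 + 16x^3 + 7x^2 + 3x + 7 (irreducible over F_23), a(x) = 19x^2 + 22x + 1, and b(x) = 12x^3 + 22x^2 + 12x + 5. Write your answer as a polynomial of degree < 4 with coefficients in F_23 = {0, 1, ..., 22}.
a · b ≡ 9x^3 + 12x^2 + 18x + 21 (mod f(x))

Multiply in F_23[x]: a(x)·b(x) = (19x^2 + 22x + 1)·(12x^3 + 22x^2 + 12x + 5) = 21x^5 + 15x^4 + 11x^3 + 13x^2 + 7x + 5. This has degree ≥ 4, so divide by f(x) over F_23: 21x^5 + 15x^4 + 11x^3 + 13x^2 + 7x + 5 = (21x + 1)·(x^4 + 16x^3 + 7x^2 + 3x + 7) + (9x^3 + 12x^2 + 18x + 21). Hence a·b ≡ 9x^3 + 12x^2 + 18x + 21 (mod f). (F_23[x]/(f) is a field with 23^4 = 279841 elements since f is irreducible of degree 4.)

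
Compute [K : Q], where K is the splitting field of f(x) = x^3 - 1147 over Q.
[K : Q] = 6

The roots of x^3 - 1147 are ∛1147, ω∛1147, ω^2∛1147 where ω = e^(2πi/3) is a primitive cube root of unity, so K = Q(∛1147, ω). Now [Q(∛1147):Q] = 3 (since 1147 is not a perfect cube, x^3 - 1147 is irreducible) and [Q(ω):Q] = 2. Both 2 and 3 divide [K:Q], and [K:Q] ≤ 3·2 = 6, so [K:Q] = 6. (Equivalently: Q(∛1147) ⊂ R but ω ∉ R, so [K : Q(∛1147)] = 2.)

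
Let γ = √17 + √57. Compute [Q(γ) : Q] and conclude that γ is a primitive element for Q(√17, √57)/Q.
[Q(γ) : Q] = 4 (equivalently, Q(γ) = Q(√17, √57))

Obviously Q(γ) ⊆ Q(√17, √57), and [Q(√17, √57):Q] = 4 (since 17, 57 are distinct squarefree integers > 1 with 969 not a perfect square). To show equality we compute the minimal polynomial of γ. From γ = √17 + √57: γ^2 = 17 + 2√(969) + 57 = 74 + 2√(969), so γ^2 - 74 = 2√(969); squaring, (γ^2 - 74)^2 = 4·969, i.e. γ^4 - 148γ^2 + 5476 - 3876 = 0, i.e. γ^4 - 148γ^2 + 1600 = 0. So γ is a root of x^4 - 148x^2 + 1600. This polynomial is irreducible over Q: it has no rational root (each ±√17 ± √57 is irrational), and any factorization into two quadratics over Q would force √(969) ∈ Q (pairing opposite roots) or √17, √57 ∈ Q (other pairings), all impossible. Hence [Q(γ):Q] = 4 = [Q(√17, √57):Q], so Q(γ) = Q(√17, √57).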